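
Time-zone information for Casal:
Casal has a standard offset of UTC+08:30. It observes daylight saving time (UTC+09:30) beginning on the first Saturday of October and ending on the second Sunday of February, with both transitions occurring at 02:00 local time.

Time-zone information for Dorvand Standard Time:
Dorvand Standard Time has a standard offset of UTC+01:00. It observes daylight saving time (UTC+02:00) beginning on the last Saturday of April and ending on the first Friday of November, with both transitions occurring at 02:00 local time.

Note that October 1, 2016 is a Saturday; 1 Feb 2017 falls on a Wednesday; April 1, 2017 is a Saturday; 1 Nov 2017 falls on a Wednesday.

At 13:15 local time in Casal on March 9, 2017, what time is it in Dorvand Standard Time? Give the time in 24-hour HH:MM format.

05:45

1 October 2016 is a Saturday, so the first Saturday is October 1.
1 February 2017 is a Wednesday, so the first Sunday is February 5 and the second is February 12.
Daylight saving runs 1 October 2016 – 12 February 2017; March 9, 2017 is outside that window, so Casal is on standard time at UTC+08:30.
13:15 Casal − 8h30m = 04:45 UTC.
1 April 2017 is a Saturday, so Saturdays fall on 1, 8, 15, 22, 29; the last is April 29.
1 November 2017 is a Wednesday, so the first Friday is November 3.
At the standard offset (UTC+01:00), 04:45 UTC + 1h = 05:45 Dorvand Standard Time standard time.
Daylight saving runs 29 April – 3 November; the standard-time date in Dorvand Standard Time, March 9, 2017, is outside that window, so Dorvand Standard Time is on standard time at UTC+01:00.
04:45 UTC + 1h = 05:45 Dorvand Standard Time.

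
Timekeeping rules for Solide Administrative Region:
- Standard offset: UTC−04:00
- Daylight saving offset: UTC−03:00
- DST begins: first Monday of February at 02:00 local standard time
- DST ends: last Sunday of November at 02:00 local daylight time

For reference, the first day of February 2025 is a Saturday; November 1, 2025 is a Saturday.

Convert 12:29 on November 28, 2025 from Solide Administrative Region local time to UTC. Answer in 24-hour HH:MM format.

1 February 2025 is a Saturday, so the first Monday is February 3.
1 November 2025 is a Saturday, so Sundays fall on 2, 9, 16, 23, 30; the last is November 30.
Daylight saving runs 3 February – 30 November; November 28, 2025 is inside that window, so Solide Administrative Region is at UTC−03:00.
12:29 local + 3h = 15:29 UTC.

15:29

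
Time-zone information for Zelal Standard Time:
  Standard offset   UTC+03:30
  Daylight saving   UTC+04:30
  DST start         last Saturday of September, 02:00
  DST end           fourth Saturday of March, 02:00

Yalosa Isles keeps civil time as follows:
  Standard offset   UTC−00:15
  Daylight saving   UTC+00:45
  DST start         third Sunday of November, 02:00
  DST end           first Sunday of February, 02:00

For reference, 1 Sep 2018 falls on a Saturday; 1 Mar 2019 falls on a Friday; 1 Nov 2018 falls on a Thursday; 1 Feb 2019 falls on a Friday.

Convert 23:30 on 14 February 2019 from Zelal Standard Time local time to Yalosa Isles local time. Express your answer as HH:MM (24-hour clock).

1 September 2018 is a Saturday, so Saturdays fall on 1, 8, 15, 22, 29; the last is September 29.
1 March 2019 is a Friday, so the first Saturday is March 2 and the fourth is March 23.
Daylight saving runs 29 September 2018 – 23 March 2019; 14 February 2019 is inside that window, so Zelal Standard Time is at UTC+04:30.
23:30 Zelal Standard Time − 4h30m = 19:00 UTC.
1 November 2018 is a Thursday, so the first Sunday is November 4 and the third is November 18.
1 February 2019 is a Friday, so the first Sunday is February 3.
At the standard offset (UTC−00:15), 19:00 UTC − 0h15m = 18:45 Yalosa Isles standard time.
Daylight saving runs 18 November 2018 – 3 February 2019; the standard-time date in Yalosa Isles, 14 February 2019, is outside that window, so Yalosa Isles is on standard time at UTC−00:15.
19:00 UTC − 0h15m = 18:45 Yalosa Isles.

18:45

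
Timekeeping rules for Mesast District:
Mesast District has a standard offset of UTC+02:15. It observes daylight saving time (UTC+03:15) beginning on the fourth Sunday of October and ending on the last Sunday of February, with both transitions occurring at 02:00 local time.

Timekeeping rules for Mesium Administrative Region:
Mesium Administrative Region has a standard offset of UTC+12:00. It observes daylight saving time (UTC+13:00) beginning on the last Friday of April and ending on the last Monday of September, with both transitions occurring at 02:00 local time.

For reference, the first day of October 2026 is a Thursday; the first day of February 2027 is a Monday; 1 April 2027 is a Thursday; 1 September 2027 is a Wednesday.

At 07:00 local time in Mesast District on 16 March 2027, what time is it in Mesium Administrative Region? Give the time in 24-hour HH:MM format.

16:45

1 October 2026 is a Thursday, so the first Sunday is October 4 and the fourth is October 25.
1 February 2027 is a Monday, so Sundays fall on 7, 14, 21, 28; the last is February 28.
Daylight saving runs 25 October 2026 – 28 February 2027; 16 March 2027 is outside that window, so Mesast District is on standard time at UTC+02:15.
07:00 Mesast District − 2h15m = 04:45 UTC.
1 April 2027 is a Thursday, so Fridays fall on 2, 9, 16, 23, 30; the last is April 30.
1 September 2027 is a Wednesday, so Mondays fall on 6, 13, 20, 27; the last is September 27.
At the standard offset (UTC+12:00), 04:45 UTC + 12h = 16:45 Mesium Administrative Region standard time.
The standard-time date in Mesium Administrative Region, 16 March 2027, does not fall between 30 April and 27 September, so daylight saving is not in effect and Mesium Administrative Region is at UTC+12:00.
04:45 UTC + 12h = 16:45 Mesium Administrative Region.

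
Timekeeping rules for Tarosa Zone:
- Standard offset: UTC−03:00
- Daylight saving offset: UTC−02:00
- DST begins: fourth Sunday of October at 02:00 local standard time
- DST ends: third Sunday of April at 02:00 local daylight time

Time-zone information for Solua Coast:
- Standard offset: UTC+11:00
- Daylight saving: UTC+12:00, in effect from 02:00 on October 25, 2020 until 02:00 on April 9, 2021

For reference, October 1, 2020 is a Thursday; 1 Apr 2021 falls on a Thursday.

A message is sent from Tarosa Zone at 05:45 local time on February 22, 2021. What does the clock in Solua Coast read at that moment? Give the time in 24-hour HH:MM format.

1 October 2020 is a Thursday, so the first Sunday is October 4 and the fourth is October 25.
1 April 2021 is a Thursday, so the first Sunday is April 4 and the third is April 18.
Daylight saving runs 25 October 2020 – 18 April 2021; February 22, 2021 is inside that window, so Tarosa Zone is at UTC−02:00.
05:45 Tarosa Zone + 2h = 07:45 UTC.
At the standard offset (UTC+11:00), 07:45 UTC + 11h = 18:45 Solua Coast standard time.
Daylight saving runs 25 October 2020 – 9 April 2021; the standard-time date in Solua Coast, February 22, 2021, is inside that window, so Solua Coast is at UTC+12:00.
07:45 UTC + 12h = 19:45 Solua Coast.

19:45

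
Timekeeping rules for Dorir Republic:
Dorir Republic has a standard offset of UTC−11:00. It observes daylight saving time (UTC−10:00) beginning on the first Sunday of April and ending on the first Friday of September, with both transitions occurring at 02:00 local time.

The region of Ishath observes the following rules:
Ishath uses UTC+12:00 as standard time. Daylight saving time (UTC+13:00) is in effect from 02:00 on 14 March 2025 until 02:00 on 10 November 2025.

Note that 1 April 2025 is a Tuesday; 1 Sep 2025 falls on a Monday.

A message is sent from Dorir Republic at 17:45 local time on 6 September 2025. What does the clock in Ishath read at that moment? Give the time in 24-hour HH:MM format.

17:45

1 April 2025 is a Tuesday, so the first Sunday is April 6.
1 September 2025 is a Monday, so the first Friday is September 5.
6 September 2025 does not fall between 6 April and 5 September, so daylight saving is not in effect and Dorir Republic is at UTC−11:00.
17:45 Dorir Republic + 11h = 04:45 UTC (rolling into the next day, 7 September 2025).
At the standard offset (UTC+12:00), 04:45 UTC + 12h = 16:45 Ishath standard time.
Daylight saving runs 14 March – 10 November; the standard-time date in Ishath, 7 September 2025, is inside that window, so Ishath is at UTC+13:00.
04:45 UTC + 13h = 17:45 Ishath.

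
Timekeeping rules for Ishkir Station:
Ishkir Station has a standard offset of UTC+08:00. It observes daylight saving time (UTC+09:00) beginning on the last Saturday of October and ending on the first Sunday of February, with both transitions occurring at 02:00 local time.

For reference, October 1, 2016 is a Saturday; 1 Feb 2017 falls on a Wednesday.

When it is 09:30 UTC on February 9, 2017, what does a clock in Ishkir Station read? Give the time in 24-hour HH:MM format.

17:30

1 October 2016 is a Saturday, so Saturdays fall on 1, 8, 15, 22, 29; the last is October 29.
1 February 2017 is a Wednesday, so the first Sunday is February 5.
At the standard offset (UTC+08:00), 09:30 UTC + 8h = 17:30 Ishkir Station standard time.
Daylight saving runs 29 October 2016 – 5 February 2017; the standard-time date in Ishkir Station, February 9, 2017, is outside that window, so Ishkir Station is on standard time at UTC+08:00.
09:30 UTC + 8h = 17:30 local.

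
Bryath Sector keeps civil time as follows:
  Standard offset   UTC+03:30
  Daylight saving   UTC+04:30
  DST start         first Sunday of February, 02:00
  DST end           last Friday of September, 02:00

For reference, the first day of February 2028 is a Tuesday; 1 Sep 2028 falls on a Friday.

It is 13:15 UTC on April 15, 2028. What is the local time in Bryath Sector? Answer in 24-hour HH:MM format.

17:45

1 February 2028 is a Tuesday, so the first Sunday is February 6.
1 September 2028 is a Friday, so Fridays fall on 1, 8, 15, 22, 29; the last is September 29.
At the standard offset (UTC+03:30), 13:15 UTC + 3h30m = 16:45 Bryath Sector standard time.
The standard-time date in Bryath Sector, April 15, 2028, falls between 6 February and 29 September, so daylight saving is in effect and Bryath Sector is at UTC+04:30.
13:15 UTC + 4h30m = 17:45 local.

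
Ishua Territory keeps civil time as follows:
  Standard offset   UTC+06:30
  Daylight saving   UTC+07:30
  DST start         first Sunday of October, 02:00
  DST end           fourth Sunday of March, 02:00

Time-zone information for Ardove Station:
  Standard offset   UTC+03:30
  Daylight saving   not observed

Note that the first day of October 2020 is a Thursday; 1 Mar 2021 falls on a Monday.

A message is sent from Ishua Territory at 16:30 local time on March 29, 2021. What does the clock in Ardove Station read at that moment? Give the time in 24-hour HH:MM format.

13:30

1 October 2020 is a Thursday, so the first Sunday is October 4.
1 March 2021 is a Monday, so the first Sunday is March 7 and the fourth is March 28.
Daylight saving runs 4 October 2020 – 28 March 2021; March 29, 2021 is outside that window, so Ishua Territory is on standard time at UTC+06:30.
16:30 Ishua Territory − 6h30m = 10:00 UTC.
Ardove Station stays on UTC+03:30 all year.
10:00 UTC + 3h30m = 13:30 Ardove Station.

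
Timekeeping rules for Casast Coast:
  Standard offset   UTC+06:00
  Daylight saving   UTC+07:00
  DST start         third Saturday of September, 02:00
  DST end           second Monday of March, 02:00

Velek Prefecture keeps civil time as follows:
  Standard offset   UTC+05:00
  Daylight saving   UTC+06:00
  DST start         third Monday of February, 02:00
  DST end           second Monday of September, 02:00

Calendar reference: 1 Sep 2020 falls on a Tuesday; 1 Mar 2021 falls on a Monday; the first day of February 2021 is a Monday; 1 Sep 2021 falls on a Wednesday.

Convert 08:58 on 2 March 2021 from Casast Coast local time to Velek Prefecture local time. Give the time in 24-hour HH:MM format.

07:58

1 September 2020 is a Tuesday, so the first Saturday is September 5 and the third is September 19.
1 March 2021 is a Monday, so the first Monday is March 1 and the second is March 8.
2 March 2021 falls between 19 September 2020 and 8 March 2021, so daylight saving is in effect and Casast Coast is at UTC+07:00.
08:58 Casast Coast − 7h = 01:58 UTC.
1 February 2021 is a Monday, so the first Monday is February 1 and the third is February 15.
1 September 2021 is a Wednesday, so the first Monday is September 6 and the second is September 13.
At the standard offset (UTC+05:00), 01:58 UTC + 5h = 06:58 Velek Prefecture standard time.
The standard-time date in Velek Prefecture, 2 March 2021, falls between 15 February and 13 September, so daylight saving is in effect and Velek Prefecture is at UTC+06:00.
01:58 UTC + 6h = 07:58 Velek Prefecture.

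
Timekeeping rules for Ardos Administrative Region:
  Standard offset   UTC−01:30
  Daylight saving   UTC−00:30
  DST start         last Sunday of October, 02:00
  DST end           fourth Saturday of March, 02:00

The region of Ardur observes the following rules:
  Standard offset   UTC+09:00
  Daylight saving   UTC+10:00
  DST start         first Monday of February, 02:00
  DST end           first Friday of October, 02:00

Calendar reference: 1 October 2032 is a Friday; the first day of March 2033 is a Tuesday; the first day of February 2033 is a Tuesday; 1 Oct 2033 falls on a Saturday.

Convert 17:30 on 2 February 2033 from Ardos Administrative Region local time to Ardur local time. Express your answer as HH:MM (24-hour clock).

1 October 2032 is a Friday, so Sundays fall on 3, 10, 17, 24, 31; the last is October 31.
1 March 2033 is a Tuesday, so the first Saturday is March 5 and the fourth is March 26.
2 February 2033 lies within the daylight-saving period (31 October 2032 – 26 March 2033), so Ardos Administrative Region is on daylight time, UTC−00:30.
17:30 Ardos Administrative Region + 0h30m = 18:00 UTC.
1 February 2033 is a Tuesday, so the first Monday is February 7.
1 October 2033 is a Saturday, so the first Friday is October 7.
At the standard offset (UTC+09:00), 18:00 UTC + 9h = 03:00 Ardur standard time (rolling into the next day, 3 February 2033).
The standard-time date in Ardur, 3 February 2033, does not fall between 7 February and 7 October, so daylight saving is not in effect and Ardur is at UTC+09:00.
18:00 UTC + 9h = 03:00 Ardur (rolling into the next day, 3 February 2033).

03:00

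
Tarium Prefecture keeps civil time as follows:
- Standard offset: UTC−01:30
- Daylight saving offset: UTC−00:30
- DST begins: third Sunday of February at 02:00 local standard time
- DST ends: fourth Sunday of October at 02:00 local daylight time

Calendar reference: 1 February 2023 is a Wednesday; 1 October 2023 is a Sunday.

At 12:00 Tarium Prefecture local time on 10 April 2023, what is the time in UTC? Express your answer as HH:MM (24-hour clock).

12:30

1 February 2023 is a Wednesday, so the first Sunday is February 5 and the third is February 19.
1 October 2023 is a Sunday, so the first Sunday is October 1 and the fourth is October 22.
Daylight saving runs 19 February – 22 October; 10 April 2023 is inside that window, so Tarium Prefecture is at UTC−00:30.
12:00 local + 0h30m = 12:30 UTC.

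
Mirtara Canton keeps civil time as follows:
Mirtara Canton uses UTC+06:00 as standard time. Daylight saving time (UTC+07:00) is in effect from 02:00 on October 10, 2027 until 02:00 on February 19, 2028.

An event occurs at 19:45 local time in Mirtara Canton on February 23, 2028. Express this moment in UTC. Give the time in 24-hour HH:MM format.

13:45

Daylight saving runs 10 October 2027 – 19 February 2028; February 23, 2028 is outside that window, so Mirtara Canton is on standard time at UTC+06:00.
19:45 local − 6h = 13:45 UTC.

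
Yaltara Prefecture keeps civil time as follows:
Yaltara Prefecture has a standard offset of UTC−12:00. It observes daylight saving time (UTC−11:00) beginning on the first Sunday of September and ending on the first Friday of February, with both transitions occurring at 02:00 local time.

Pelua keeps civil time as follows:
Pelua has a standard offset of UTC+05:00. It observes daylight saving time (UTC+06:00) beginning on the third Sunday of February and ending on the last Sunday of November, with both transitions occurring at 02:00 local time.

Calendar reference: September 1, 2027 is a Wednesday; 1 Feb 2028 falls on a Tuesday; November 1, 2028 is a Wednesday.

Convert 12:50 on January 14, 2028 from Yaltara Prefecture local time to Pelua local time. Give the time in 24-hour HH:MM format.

1 September 2027 is a Wednesday, so the first Sunday is September 5.
1 February 2028 is a Tuesday, so the first Friday is February 4.
January 14, 2028 lies within the daylight-saving period (5 September 2027 – 4 February 2028), so Yaltara Prefecture is on daylight time, UTC−11:00.
12:50 Yaltara Prefecture + 11h = 23:50 UTC.
1 February 2028 is a Tuesday, so the first Sunday is February 6 and the third is February 20.
1 November 2028 is a Wednesday, so Sundays fall on 5, 12, 19, 26; the last is November 26.
At the standard offset (UTC+05:00), 23:50 UTC + 5h = 04:50 Pelua standard time (rolling into the next day, 15 January 2028).
Daylight saving runs 20 February – 26 November; the standard-time date in Pelua, January 15, 2028, is outside that window, so Pelua is on standard time at UTC+05:00.
23:50 UTC + 5h = 04:50 Pelua (rolling into the next day, 15 January 2028).

04:50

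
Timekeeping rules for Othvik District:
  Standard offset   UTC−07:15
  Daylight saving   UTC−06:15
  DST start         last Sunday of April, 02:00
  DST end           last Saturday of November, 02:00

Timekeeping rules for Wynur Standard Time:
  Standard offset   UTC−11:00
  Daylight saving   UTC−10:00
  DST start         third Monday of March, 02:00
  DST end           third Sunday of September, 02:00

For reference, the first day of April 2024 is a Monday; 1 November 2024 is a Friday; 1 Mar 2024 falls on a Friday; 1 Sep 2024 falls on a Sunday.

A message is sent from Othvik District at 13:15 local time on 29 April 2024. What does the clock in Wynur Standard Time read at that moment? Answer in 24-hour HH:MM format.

1 April 2024 is a Monday, so Sundays fall on 7, 14, 21, 28; the last is April 28.
1 November 2024 is a Friday, so Saturdays fall on 2, 9, 16, 23, 30; the last is November 30.
29 April 2024 falls between 28 April and 30 November, so daylight saving is in effect and Othvik District is at UTC−06:15.
13:15 Othvik District + 6h15m = 19:30 UTC.
1 March 2024 is a Friday, so the first Monday is March 4 and the third is March 18.
1 September 2024 is a Sunday, so the first Sunday is September 1 and the third is September 15.
At the standard offset (UTC−11:00), 19:30 UTC − 11h = 08:30 Wynur Standard Time standard time.
The standard-time date in Wynur Standard Time, 29 April 2024, lies within the daylight-saving period (18 March – 15 September), so Wynur Standard Time is on daylight time, UTC−10:00.
19:30 UTC − 10h = 09:30 Wynur Standard Time.

09:30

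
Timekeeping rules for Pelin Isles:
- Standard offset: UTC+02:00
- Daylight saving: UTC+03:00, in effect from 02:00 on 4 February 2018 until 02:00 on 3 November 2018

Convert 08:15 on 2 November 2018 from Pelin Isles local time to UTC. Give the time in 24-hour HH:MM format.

2 November 2018 lies within the daylight-saving period (4 February – 3 November), so Pelin Isles is on daylight time, UTC+03:00.
08:15 local − 3h = 05:15 UTC.

05:15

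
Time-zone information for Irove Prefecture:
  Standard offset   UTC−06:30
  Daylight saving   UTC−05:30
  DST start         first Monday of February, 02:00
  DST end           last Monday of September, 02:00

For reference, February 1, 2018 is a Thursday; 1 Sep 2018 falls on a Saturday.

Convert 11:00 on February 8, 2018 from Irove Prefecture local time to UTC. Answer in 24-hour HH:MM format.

16:30

1 February 2018 is a Thursday, so the first Monday is February 5.
1 September 2018 is a Saturday, so Mondays fall on 3, 10, 17, 24; the last is September 24.
February 8, 2018 falls between 5 February and 24 September, so daylight saving is in effect and Irove Prefecture is at UTC−05:30.
11:00 local + 5h30m = 16:30 UTC.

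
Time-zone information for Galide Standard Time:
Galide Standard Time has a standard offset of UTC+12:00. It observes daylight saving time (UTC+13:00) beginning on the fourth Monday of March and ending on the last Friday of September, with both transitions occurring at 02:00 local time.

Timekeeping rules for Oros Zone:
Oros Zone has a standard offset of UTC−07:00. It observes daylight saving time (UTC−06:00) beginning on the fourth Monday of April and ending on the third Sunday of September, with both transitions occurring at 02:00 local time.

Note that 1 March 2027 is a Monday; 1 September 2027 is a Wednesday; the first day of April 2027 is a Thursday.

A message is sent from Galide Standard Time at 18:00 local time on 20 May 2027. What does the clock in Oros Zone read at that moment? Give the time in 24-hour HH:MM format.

23:00

1 March 2027 is a Monday, so the first Monday is March 1 and the fourth is March 22.
1 September 2027 is a Wednesday, so Fridays fall on 3, 10, 17, 24; the last is September 24.
Daylight saving runs 22 March – 24 September; 20 May 2027 is inside that window, so Galide Standard Time is at UTC+13:00.
18:00 Galide Standard Time − 13h = 05:00 UTC.
1 April 2027 is a Thursday, so the first Monday is April 5 and the fourth is April 26.
1 September 2027 is a Wednesday, so the first Sunday is September 5 and the third is September 19.
At the standard offset (UTC−07:00), 05:00 UTC − 7h = 22:00 Oros Zone standard time (rolling into the previous day, 19 May 2027).
Daylight saving runs 26 April – 19 September; the standard-time date in Oros Zone, 19 May 2027, is inside that window, so Oros Zone is at UTC−06:00.
05:00 UTC − 6h = 23:00 Oros Zone (rolling into the previous day, 19 May 2027).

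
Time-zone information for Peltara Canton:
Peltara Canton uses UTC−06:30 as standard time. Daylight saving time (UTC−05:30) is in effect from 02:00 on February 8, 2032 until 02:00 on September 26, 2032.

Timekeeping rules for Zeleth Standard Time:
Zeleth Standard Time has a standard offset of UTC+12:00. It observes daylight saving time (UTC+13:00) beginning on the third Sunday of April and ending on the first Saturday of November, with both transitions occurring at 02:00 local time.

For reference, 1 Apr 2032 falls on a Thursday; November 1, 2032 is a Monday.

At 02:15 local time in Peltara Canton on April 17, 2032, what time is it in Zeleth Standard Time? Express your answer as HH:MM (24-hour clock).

19:45

April 17, 2032 falls between 8 February and 26 September, so daylight saving is in effect and Peltara Canton is at UTC−05:30.
02:15 Peltara Canton + 5h30m = 07:45 UTC.
1 April 2032 is a Thursday, so the first Sunday is April 4 and the third is April 18.
1 November 2032 is a Monday, so the first Saturday is November 6.
At the standard offset (UTC+12:00), 07:45 UTC + 12h = 19:45 Zeleth Standard Time standard time.
Daylight saving runs 18 April – 6 November; the standard-time date in Zeleth Standard Time, April 17, 2032, is outside that window, so Zeleth Standard Time is on standard time at UTC+12:00.
07:45 UTC + 12h = 19:45 Zeleth Standard Time.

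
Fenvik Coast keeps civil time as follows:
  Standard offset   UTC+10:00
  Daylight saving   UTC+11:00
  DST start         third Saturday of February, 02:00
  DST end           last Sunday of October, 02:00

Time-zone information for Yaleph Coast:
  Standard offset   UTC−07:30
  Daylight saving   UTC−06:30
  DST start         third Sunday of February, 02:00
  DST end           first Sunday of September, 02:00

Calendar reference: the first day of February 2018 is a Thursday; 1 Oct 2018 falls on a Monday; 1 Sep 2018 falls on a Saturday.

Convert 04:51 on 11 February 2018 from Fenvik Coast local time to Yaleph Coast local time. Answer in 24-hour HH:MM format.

1 February 2018 is a Thursday, so the first Saturday is February 3 and the third is February 17.
1 October 2018 is a Monday, so Sundays fall on 7, 14, 21, 28; the last is October 28.
11 February 2018 does not fall between 17 February and 28 October, so daylight saving is not in effect and Fenvik Coast is at UTC+10:00.
04:51 Fenvik Coast − 10h = 18:51 UTC (rolling into the previous day, 10 February 2018).
1 February 2018 is a Thursday, so the first Sunday is February 4 and the third is February 18.
1 September 2018 is a Saturday, so the first Sunday is September 2.
At the standard offset (UTC−07:30), 18:51 UTC − 7h30m = 11:21 Yaleph Coast standard time.
Daylight saving runs 18 February – 2 September; the standard-time date in Yaleph Coast, 10 February 2018, is outside that window, so Yaleph Coast is on standard time at UTC−07:30.
18:51 UTC − 7h30m = 11:21 Yaleph Coast.

11:21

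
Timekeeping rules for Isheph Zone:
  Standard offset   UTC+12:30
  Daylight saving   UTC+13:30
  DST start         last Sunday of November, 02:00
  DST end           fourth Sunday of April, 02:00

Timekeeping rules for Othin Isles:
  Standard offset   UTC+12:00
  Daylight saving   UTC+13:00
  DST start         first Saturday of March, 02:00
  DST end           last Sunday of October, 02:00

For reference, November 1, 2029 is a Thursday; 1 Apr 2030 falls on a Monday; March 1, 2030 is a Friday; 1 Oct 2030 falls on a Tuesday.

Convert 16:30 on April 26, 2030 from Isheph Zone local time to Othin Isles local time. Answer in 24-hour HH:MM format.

1 November 2029 is a Thursday, so Sundays fall on 4, 11, 18, 25; the last is November 25.
1 April 2030 is a Monday, so the first Sunday is April 7 and the fourth is April 28.
April 26, 2030 lies within the daylight-saving period (25 November 2029 – 28 April 2030), so Isheph Zone is on daylight time, UTC+13:30.
16:30 Isheph Zone − 13h30m = 03:00 UTC.
1 March 2030 is a Friday, so the first Saturday is March 2.
1 October 2030 is a Tuesday, so Sundays fall on 6, 13, 20, 27; the last is October 27.
At the standard offset (UTC+12:00), 03:00 UTC + 12h = 15:00 Othin Isles standard time.
The standard-time date in Othin Isles, April 26, 2030, falls between 2 March and 27 October, so daylight saving is in effect and Othin Isles is at UTC+13:00.
03:00 UTC + 13h = 16:00 Othin Isles.

16:00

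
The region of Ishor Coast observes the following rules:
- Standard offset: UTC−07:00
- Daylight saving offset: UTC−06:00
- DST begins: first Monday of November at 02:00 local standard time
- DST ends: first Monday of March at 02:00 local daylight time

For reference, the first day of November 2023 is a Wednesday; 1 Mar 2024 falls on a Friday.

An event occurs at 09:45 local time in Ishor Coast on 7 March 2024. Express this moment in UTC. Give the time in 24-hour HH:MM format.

16:45

1 November 2023 is a Wednesday, so the first Monday is November 6.
1 March 2024 is a Friday, so the first Monday is March 4.
Daylight saving runs 6 November 2023 – 4 March 2024; 7 March 2024 is outside that window, so Ishor Coast is on standard time at UTC−07:00.
09:45 local + 7h = 16:45 UTC.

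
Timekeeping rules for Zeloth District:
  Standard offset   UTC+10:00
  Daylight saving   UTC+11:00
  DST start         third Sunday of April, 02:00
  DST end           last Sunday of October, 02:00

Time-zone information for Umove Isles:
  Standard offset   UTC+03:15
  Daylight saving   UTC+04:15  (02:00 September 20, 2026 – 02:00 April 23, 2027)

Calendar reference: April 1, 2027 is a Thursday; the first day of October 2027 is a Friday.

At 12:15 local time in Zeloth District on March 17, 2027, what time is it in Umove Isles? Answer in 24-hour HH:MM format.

06:30

1 April 2027 is a Thursday, so the first Sunday is April 4 and the third is April 18.
1 October 2027 is a Friday, so Sundays fall on 3, 10, 17, 24, 31; the last is October 31.
March 17, 2027 does not fall between 18 April and 31 October, so daylight saving is not in effect and Zeloth District is at UTC+10:00.
12:15 Zeloth District − 10h = 02:15 UTC.
At the standard offset (UTC+03:15), 02:15 UTC + 3h15m = 05:30 Umove Isles standard time.
The standard-time date in Umove Isles, March 17, 2027, lies within the daylight-saving period (20 September 2026 – 23 April 2027), so Umove Isles is on daylight time, UTC+04:15.
02:15 UTC + 4h15m = 06:30 Umove Isles.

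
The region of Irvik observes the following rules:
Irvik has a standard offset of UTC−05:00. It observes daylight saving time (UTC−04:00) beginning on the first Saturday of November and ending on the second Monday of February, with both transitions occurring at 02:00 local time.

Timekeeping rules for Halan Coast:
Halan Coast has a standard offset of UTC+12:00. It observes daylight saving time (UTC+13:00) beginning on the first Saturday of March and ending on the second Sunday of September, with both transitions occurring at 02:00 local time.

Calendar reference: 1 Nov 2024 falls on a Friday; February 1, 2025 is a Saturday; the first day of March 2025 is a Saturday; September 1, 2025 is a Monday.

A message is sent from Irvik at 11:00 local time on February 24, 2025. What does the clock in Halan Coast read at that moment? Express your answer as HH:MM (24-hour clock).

1 November 2024 is a Friday, so the first Saturday is November 2.
1 February 2025 is a Saturday, so the first Monday is February 3 and the second is February 10.
February 24, 2025 does not fall between 2 November 2024 and 10 February 2025, so daylight saving is not in effect and Irvik is at UTC−05:00.
11:00 Irvik + 5h = 16:00 UTC.
1 March 2025 is a Saturday, so the first Saturday is March 1.
1 September 2025 is a Monday, so the first Sunday is September 7 and the second is September 14.
At the standard offset (UTC+12:00), 16:00 UTC + 12h = 04:00 Halan Coast standard time (rolling into the next day, 25 February 2025).
The standard-time date in Halan Coast, February 25, 2025, does not fall between 1 March and 14 September, so daylight saving is not in effect and Halan Coast is at UTC+12:00.
16:00 UTC + 12h = 04:00 Halan Coast (rolling into the next day, 25 February 2025).

04:00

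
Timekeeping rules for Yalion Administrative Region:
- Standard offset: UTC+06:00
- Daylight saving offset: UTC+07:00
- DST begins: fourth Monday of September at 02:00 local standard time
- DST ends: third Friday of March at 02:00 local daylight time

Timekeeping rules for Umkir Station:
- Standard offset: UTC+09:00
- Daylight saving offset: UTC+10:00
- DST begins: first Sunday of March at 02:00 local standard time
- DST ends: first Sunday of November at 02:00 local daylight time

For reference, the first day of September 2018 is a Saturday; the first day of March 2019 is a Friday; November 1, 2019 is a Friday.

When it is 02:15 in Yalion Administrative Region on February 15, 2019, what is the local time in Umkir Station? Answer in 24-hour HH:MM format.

04:15

1 September 2018 is a Saturday, so the first Monday is September 3 and the fourth is September 24.
1 March 2019 is a Friday, so the first Friday is March 1 and the third is March 15.
February 15, 2019 lies within the daylight-saving period (24 September 2018 – 15 March 2019), so Yalion Administrative Region is on daylight time, UTC+07:00.
02:15 Yalion Administrative Region − 7h = 19:15 UTC (rolling into the previous day, 14 February 2019).
1 March 2019 is a Friday, so the first Sunday is March 3.
1 November 2019 is a Friday, so the first Sunday is November 3.
At the standard offset (UTC+09:00), 19:15 UTC + 9h = 04:15 Umkir Station standard time (rolling into the next day, 15 February 2019).
The standard-time date in Umkir Station, February 15, 2019, does not fall between 3 March and 3 November, so daylight saving is not in effect and Umkir Station is at UTC+09:00.
19:15 UTC + 9h = 04:15 Umkir Station (rolling into the next day, 15 February 2019).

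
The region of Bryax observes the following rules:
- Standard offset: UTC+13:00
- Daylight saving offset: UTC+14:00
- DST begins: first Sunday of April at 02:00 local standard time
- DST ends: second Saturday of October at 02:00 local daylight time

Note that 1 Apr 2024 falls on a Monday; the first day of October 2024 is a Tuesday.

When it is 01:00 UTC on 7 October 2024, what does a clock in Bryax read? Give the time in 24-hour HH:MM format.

15:00

1 April 2024 is a Monday, so the first Sunday is April 7.
1 October 2024 is a Tuesday, so the first Saturday is October 5 and the second is October 12.
At the standard offset (UTC+13:00), 01:00 UTC + 13h = 14:00 Bryax standard time.
The standard-time date in Bryax, 7 October 2024, lies within the daylight-saving period (7 April – 12 October), so Bryax is on daylight time, UTC+14:00.
01:00 UTC + 14h = 15:00 local.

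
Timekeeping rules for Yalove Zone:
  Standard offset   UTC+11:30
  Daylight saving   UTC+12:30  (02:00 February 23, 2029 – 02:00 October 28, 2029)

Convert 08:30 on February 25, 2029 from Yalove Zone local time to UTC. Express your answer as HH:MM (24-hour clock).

February 25, 2029 lies within the daylight-saving period (23 February – 28 October), so Yalove Zone is on daylight time, UTC+12:30.
08:30 local − 12h30m = 20:00 UTC (rolling into the previous day, 24 February 2029).

20:00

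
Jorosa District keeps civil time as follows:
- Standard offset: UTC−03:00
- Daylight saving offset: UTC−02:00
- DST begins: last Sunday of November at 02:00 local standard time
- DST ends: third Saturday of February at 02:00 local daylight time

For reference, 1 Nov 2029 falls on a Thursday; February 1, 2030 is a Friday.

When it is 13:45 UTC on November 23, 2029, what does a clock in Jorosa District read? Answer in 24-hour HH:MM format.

1 November 2029 is a Thursday, so Sundays fall on 4, 11, 18, 25; the last is November 25.
1 February 2030 is a Friday, so the first Saturday is February 2 and the third is February 16.
At the standard offset (UTC−03:00), 13:45 UTC − 3h = 10:45 Jorosa District standard time.
Daylight saving runs 25 November 2029 – 16 February 2030; the standard-time date in Jorosa District, November 23, 2029, is outside that window, so Jorosa District is on standard time at UTC−03:00.
13:45 UTC − 3h = 10:45 local.

10:45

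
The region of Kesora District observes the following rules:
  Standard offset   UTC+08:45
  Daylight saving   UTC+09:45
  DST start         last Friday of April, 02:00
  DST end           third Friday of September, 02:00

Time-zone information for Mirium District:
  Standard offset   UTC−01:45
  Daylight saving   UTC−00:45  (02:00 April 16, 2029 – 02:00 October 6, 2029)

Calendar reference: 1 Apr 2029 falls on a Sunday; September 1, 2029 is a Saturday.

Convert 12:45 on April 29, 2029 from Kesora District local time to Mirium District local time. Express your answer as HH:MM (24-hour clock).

02:15

1 April 2029 is a Sunday, so Fridays fall on 6, 13, 20, 27; the last is April 27.
1 September 2029 is a Saturday, so the first Friday is September 7 and the third is September 21.
Daylight saving runs 27 April – 21 September; April 29, 2029 is inside that window, so Kesora District is at UTC+09:45.
12:45 Kesora District − 9h45m = 03:00 UTC.
At the standard offset (UTC−01:45), 03:00 UTC − 1h45m = 01:15 Mirium District standard time.
The standard-time date in Mirium District, April 29, 2029, falls between 16 April and 6 October, so daylight saving is in effect and Mirium District is at UTC−00:45.
03:00 UTC − 0h45m = 02:15 Mirium District.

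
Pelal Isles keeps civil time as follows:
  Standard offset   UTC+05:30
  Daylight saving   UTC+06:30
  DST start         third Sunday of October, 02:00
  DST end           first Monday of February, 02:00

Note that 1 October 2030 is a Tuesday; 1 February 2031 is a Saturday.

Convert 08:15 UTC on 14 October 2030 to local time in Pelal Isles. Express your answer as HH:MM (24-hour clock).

1 October 2030 is a Tuesday, so the first Sunday is October 6 and the third is October 20.
1 February 2031 is a Saturday, so the first Monday is February 3.
At the standard offset (UTC+05:30), 08:15 UTC + 5h30m = 13:45 Pelal Isles standard time.
The standard-time date in Pelal Isles, 14 October 2030, does not fall between 20 October 2030 and 3 February 2031, so daylight saving is not in effect and Pelal Isles is at UTC+05:30.
08:15 UTC + 5h30m = 13:45 local.

13:45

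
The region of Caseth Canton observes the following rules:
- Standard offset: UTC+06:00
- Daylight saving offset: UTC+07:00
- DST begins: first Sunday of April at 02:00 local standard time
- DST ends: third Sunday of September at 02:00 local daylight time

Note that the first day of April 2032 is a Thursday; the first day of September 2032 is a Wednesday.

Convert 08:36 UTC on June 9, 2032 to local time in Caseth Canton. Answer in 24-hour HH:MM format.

15:36

1 April 2032 is a Thursday, so the first Sunday is April 4.
1 September 2032 is a Wednesday, so the first Sunday is September 5 and the third is September 19.
At the standard offset (UTC+06:00), 08:36 UTC + 6h = 14:36 Caseth Canton standard time.
The standard-time date in Caseth Canton, June 9, 2032, falls between 4 April and 19 September, so daylight saving is in effect and Caseth Canton is at UTC+07:00.
08:36 UTC + 7h = 15:36 local.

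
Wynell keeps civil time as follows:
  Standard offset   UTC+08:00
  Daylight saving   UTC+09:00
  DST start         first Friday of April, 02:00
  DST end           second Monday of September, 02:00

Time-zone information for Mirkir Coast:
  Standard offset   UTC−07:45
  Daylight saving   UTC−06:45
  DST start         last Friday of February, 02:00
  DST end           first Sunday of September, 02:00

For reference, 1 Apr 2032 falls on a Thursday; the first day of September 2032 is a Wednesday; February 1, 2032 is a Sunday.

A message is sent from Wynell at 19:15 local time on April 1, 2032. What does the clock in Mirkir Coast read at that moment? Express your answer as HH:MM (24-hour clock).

04:30

1 April 2032 is a Thursday, so the first Friday is April 2.
1 September 2032 is a Wednesday, so the first Monday is September 6 and the second is September 13.
April 1, 2032 is outside the daylight-saving period (2 April – 13 September), so Wynell is on standard time, UTC+08:00.
19:15 Wynell − 8h = 11:15 UTC.
1 February 2032 is a Sunday, so Fridays fall on 6, 13, 20, 27; the last is February 27.
1 September 2032 is a Wednesday, so the first Sunday is September 5.
At the standard offset (UTC−07:45), 11:15 UTC − 7h45m = 03:30 Mirkir Coast standard time.
Daylight saving runs 27 February – 5 September; the standard-time date in Mirkir Coast, April 1, 2032, is inside that window, so Mirkir Coast is at UTC−06:45.
11:15 UTC − 6h45m = 04:30 Mirkir Coast.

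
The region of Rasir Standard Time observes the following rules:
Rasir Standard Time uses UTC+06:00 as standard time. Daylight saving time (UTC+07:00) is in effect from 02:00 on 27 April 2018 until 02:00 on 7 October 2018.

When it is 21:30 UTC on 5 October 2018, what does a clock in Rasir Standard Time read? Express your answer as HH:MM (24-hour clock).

04:30

At the standard offset (UTC+06:00), 21:30 UTC + 6h = 03:30 Rasir Standard Time standard time (rolling into the next day, 6 October 2018).
The standard-time date in Rasir Standard Time, 6 October 2018, falls between 27 April and 7 October, so daylight saving is in effect and Rasir Standard Time is at UTC+07:00.
21:30 UTC + 7h = 04:30 local (rolling into the next day, 6 October 2018).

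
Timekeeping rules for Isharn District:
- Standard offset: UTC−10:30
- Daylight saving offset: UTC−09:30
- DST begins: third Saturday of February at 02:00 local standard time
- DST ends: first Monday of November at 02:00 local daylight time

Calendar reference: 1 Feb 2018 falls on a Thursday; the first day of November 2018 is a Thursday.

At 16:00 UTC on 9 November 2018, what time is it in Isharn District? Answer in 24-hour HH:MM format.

1 February 2018 is a Thursday, so the first Saturday is February 3 and the third is February 17.
1 November 2018 is a Thursday, so the first Monday is November 5.
At the standard offset (UTC−10:30), 16:00 UTC − 10h30m = 05:30 Isharn District standard time.
The standard-time date in Isharn District, 9 November 2018, is outside the daylight-saving period (17 February – 5 November), so Isharn District is on standard time, UTC−10:30.
16:00 UTC − 10h30m = 05:30 local.

05:30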